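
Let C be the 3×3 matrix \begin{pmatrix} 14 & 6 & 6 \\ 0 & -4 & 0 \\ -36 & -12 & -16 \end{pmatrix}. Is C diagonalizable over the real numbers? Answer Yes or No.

Characteristic polynomial: p(λ) = λ^3 + 6λ^2 - 32 = (λ - 2)(λ + 4)^2.
λ = -4 has algebraic multiplicity 2; rank(C + 4I) = 1, so geometric multiplicity = 2.
Every eigenvalue has geometric = algebraic multiplicity, so C is diagonalizable.

Yes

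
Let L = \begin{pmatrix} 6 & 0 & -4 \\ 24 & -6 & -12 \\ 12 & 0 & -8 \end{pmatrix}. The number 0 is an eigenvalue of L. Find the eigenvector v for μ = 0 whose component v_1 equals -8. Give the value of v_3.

-12

L = [[6, 0, -4], [24, -6, -12], [12, 0, -8]].
Solving (L)v = 0 gives the eigenspace spanned by (-8, -8, -12).
With v_1 = -8, v = (-8, -8, -12), so v_3 = -12.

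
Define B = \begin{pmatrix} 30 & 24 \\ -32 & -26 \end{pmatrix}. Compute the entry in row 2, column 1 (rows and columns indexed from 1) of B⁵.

-31232

Characteristic polynomial: λ^2 - 4λ - 12 = (λ - 6)(λ + 2), so the eigenvalues are -2, 6.
λ=6: eigenvector (1, -1).
λ=-2: eigenvector (-3, 4).
P = [[1, -3], [-1, 4]], D = diag(6, -2), P⁻¹ = [[4, 3], [1, 1]].
B⁵ = P·diag(7776, -32)·P⁻¹ = [[31200, 23424], [-31232, -23456]].
The requested entry is -31232.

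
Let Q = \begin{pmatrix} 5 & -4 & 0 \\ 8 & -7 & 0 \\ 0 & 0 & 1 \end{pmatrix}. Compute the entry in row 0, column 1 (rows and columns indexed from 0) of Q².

8

Characteristic polynomial: s^3 + s^2 - 5s + 3 = (s - 1)^2(s + 3), so the eigenvalues are -3, 1, 1.
s=1: eigenvector (1, 1, 0).
s=-3: eigenvector (1, 2, 0).
s=1: eigenvector (0, 0, 1).
P = [[1, 1, 0], [1, 2, 0], [0, 0, 1]], D = diag(1, -3, 1), P⁻¹ = [[2, -1, 0], [-1, 1, 0], [0, 0, 1]].
Q² = P·diag(1, 9, 1)·P⁻¹ = [[-7, 8, 0], [-16, 17, 0], [0, 0, 1]].
The requested entry is 8.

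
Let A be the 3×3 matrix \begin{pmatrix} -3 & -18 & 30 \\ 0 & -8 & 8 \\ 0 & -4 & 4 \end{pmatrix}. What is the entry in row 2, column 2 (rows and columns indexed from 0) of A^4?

Characteristic polynomial: λ^3 + 7λ^2 + 12λ = λ(λ + 3)(λ + 4), so the eigenvalues are -4, -3, 0.
λ=-3: eigenvector (1, 0, 0).
λ=0: eigenvector (4, 1, 1).
λ=-4: eigenvector (-6, -2, -1).
P = [[1, 4, -6], [0, 1, -2], [0, 1, -1]], D = diag(-3, 0, -4), P⁻¹ = [[1, -2, -2], [0, -1, 2], [0, -1, 1]].
A⁴ = P·diag(81, 0, 256)·P⁻¹ = [[81, 1374, -1698], [0, 512, -512], [0, 256, -256]].
The requested entry is -256.

-256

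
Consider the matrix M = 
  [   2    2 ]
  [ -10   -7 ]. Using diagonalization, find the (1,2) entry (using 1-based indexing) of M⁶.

Characteristic polynomial: r^2 + 5r + 6 = (r + 2)(r + 3), so the eigenvalues are -3, -2.
r=-2: eigenvector (1, -2).
r=-3: eigenvector (-2, 5).
P = [[1, -2], [-2, 5]], D = diag(-2, -3), P⁻¹ = [[5, 2], [2, 1]].
M⁶ = P·diag(64, 729)·P⁻¹ = [[-2596, -1330], [6650, 3389]].
The requested entry is -1330.

-1330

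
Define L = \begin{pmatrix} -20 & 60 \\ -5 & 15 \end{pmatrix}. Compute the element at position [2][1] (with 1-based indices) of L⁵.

Characteristic polynomial: μ^2 + 5μ = μ(μ + 5), so the eigenvalues are -5, 0.
μ=0: eigenvector (3, 1).
μ=-5: eigenvector (4, 1).
P = [[3, 4], [1, 1]], D = diag(0, -5), P⁻¹ = [[-1, 4], [1, -3]].
L⁵ = P·diag(0, -3125)·P⁻¹ = [[-12500, 37500], [-3125, 9375]].
The requested entry is -3125.

-3125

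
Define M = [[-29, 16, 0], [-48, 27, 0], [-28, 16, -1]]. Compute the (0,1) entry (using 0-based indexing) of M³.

304

Characteristic polynomial: s^3 + 3s^2 - 13s - 15 = (s - 3)(s + 1)(s + 5), so the eigenvalues are -5, -1, 3.
s=3: eigenvector (1, 2, 1).
s=-5: eigenvector (-2, -3, -2).
s=-1: eigenvector (0, 0, 1).
P = [[1, -2, 0], [2, -3, 0], [1, -2, 1]], D = diag(3, -5, -1), P⁻¹ = [[-3, 2, 0], [-2, 1, 0], [-1, 0, 1]].
M³ = P·diag(27, -125, -1)·P⁻¹ = [[-581, 304, 0], [-912, 483, 0], [-580, 304, -1]].
The requested entry is 304.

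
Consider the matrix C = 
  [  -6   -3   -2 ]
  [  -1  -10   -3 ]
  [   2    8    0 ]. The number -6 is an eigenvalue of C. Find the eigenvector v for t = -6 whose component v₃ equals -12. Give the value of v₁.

C + 6I = [[0, -3, -2], [-1, -4, -3], [2, 8, 6]].
Solving (C + 6I)v = 0 gives the eigenspace spanned by (4, 8, -12).
With v₃ = -12, v = (4, 8, -12), so v₁ = 4.

4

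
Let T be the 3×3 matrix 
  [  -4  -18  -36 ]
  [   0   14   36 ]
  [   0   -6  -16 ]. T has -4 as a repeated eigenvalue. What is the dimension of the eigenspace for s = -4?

T + 4I = [[0, -18, -36], [0, 18, 36], [0, -6, -12]].
This matrix has rank 1, so its null space has dimension 3 − 1 = 2.

2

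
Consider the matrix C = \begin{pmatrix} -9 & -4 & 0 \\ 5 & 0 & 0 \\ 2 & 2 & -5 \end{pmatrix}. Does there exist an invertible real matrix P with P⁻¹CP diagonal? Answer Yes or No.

Yes

Characteristic polynomial: p(t) = t^3 + 14t^2 + 65t + 100 = (t + 4)(t + 5)^2.
t = -5 has algebraic multiplicity 2; rank(C + 5I) = 1, so geometric multiplicity = 2.
Every eigenvalue has geometric = algebraic multiplicity, so C is diagonalizable.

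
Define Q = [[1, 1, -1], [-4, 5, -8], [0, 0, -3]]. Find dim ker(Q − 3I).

Q − 3I = [[-2, 1, -1], [-4, 2, -8], [0, 0, -6]].
This matrix has rank 2, so its null space has dimension 3 − 2 = 1.

1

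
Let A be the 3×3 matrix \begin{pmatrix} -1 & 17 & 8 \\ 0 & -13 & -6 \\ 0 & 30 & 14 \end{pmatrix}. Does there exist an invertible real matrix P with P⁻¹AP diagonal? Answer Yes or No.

Characteristic polynomial: p(r) = r^3 - 3r - 2 = (r - 2)(r + 1)^2.
r = -1 has algebraic multiplicity 2; rank(A + 1I) = 2, so geometric multiplicity = 1.
Geometric multiplicity < algebraic multiplicity, so A is not diagonalizable.

No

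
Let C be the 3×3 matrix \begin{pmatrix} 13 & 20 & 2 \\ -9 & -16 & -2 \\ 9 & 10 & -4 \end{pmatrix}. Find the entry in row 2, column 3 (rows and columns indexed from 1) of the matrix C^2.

Characteristic polynomial: r^3 + 7r^2 - 14r - 120 = (r - 4)(r + 5)(r + 6), so the eigenvalues are -6, -5, 4.
r=4: eigenvector (2, -1, 1).
r=-6: eigenvector (-2, 2, -1).
r=-5: eigenvector (-1, 1, -1).
P = [[2, -2, -1], [-1, 2, 1], [1, -1, -1]], D = diag(4, -6, -5), P⁻¹ = [[1, 1, 0], [0, 1, 1], [1, 0, -2]].
C² = P·diag(16, 36, 25)·P⁻¹ = [[7, -40, -22], [9, 56, 22], [-9, -20, 14]].
The requested entry is 22.

22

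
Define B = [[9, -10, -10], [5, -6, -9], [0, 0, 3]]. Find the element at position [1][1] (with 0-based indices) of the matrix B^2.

Characteristic polynomial: r^3 - 6r^2 + 5r + 12 = (r - 4)(r - 3)(r + 1), so the eigenvalues are -1, 3, 4.
r=-1: eigenvector (1, 1, 0).
r=4: eigenvector (-2, -1, 0).
r=3: eigenvector (0, -1, 1).
P = [[1, -2, 0], [1, -1, -1], [0, 0, 1]], D = diag(-1, 4, 3), P⁻¹ = [[-1, 2, 2], [-1, 1, 1], [0, 0, 1]].
B² = P·diag(1, 16, 9)·P⁻¹ = [[31, -30, -30], [15, -14, -23], [0, 0, 9]].
The requested entry is -14.

-14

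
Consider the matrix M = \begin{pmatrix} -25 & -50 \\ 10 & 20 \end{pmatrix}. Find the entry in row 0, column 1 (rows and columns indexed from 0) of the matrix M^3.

-1250

Characteristic polynomial: μ^2 + 5μ = μ(μ + 5), so the eigenvalues are -5, 0.
μ=-5: eigenvector (5, -2).
μ=0: eigenvector (-2, 1).
P = [[5, -2], [-2, 1]], D = diag(-5, 0), P⁻¹ = [[1, 2], [2, 5]].
M³ = P·diag(-125, 0)·P⁻¹ = [[-625, -1250], [250, 500]].
The requested entry is -1250.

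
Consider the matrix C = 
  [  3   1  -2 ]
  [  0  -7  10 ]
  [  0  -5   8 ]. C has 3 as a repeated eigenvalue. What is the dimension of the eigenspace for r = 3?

C − 3I = [[0, 1, -2], [0, -10, 10], [0, -5, 5]].
This matrix has rank 2, so its null space has dimension 3 − 2 = 1.

1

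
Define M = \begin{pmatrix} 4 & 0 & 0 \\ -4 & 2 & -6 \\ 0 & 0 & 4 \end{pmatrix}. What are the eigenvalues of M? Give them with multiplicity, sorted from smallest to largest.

2, 4, 4

Characteristic polynomial: p(r) = r^3 - 10r^2 + 32r - 32 = (r - 4)^2(r - 2).
Roots (with multiplicity): 2, 4, 4.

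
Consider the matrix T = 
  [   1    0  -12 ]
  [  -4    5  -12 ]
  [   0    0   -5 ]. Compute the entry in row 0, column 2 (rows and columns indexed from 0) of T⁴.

Characteristic polynomial: λ^3 - λ^2 - 25λ + 25 = (λ - 5)(λ - 1)(λ + 5), so the eigenvalues are -5, 1, 5.
λ=1: eigenvector (1, 1, 0).
λ=5: eigenvector (0, 1, 0).
λ=-5: eigenvector (2, 2, 1).
P = [[1, 0, 2], [1, 1, 2], [0, 0, 1]], D = diag(1, 5, -5), P⁻¹ = [[1, 0, -2], [-1, 1, 0], [0, 0, 1]].
T⁴ = P·diag(1, 625, 625)·P⁻¹ = [[1, 0, 1248], [-624, 625, 1248], [0, 0, 625]].
The requested entry is 1248.

1248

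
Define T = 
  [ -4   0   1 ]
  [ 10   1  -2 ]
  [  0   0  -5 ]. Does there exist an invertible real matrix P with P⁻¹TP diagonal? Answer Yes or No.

Characteristic polynomial: p(μ) = μ^3 + 8μ^2 + 11μ - 20 = (μ - 1)(μ + 4)(μ + 5).
All 3 eigenvalues are distinct, so T is diagonalizable.

Yes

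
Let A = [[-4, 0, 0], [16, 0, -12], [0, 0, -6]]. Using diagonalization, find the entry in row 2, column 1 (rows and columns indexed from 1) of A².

Characteristic polynomial: r^3 + 10r^2 + 24r = r(r + 4)(r + 6), so the eigenvalues are -6, -4, 0.
r=-4: eigenvector (1, -4, 0).
r=0: eigenvector (0, 1, 0).
r=-6: eigenvector (0, 2, 1).
P = [[1, 0, 0], [-4, 1, 2], [0, 0, 1]], D = diag(-4, 0, -6), P⁻¹ = [[1, 0, 0], [4, 1, -2], [0, 0, 1]].
A² = P·diag(16, 0, 36)·P⁻¹ = [[16, 0, 0], [-64, 0, 72], [0, 0, 36]].
The requested entry is -64.

-64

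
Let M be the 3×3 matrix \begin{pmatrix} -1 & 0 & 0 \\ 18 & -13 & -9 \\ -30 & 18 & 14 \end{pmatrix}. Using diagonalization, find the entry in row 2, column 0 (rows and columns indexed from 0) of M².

-66

Characteristic polynomial: r^3 - 21r - 20 = (r - 5)(r + 1)(r + 4), so the eigenvalues are -4, -1, 5.
r=-1: eigenvector (1, 0, 2).
r=-4: eigenvector (0, 1, -1).
r=5: eigenvector (0, -1, 2).
P = [[1, 0, 0], [0, 1, -1], [2, -1, 2]], D = diag(-1, -4, 5), P⁻¹ = [[1, 0, 0], [-2, 2, 1], [-2, 1, 1]].
M² = P·diag(1, 16, 25)·P⁻¹ = [[1, 0, 0], [18, 7, -9], [-66, 18, 34]].
The requested entry is -66.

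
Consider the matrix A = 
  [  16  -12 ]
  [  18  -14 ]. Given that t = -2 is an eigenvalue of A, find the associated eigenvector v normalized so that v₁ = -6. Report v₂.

A + 2I = [[18, -12], [18, -12]].
Solving (A + 2I)v = 0 gives the eigenspace spanned by (-6, -9).
With v₁ = -6, v = (-6, -9), so v₂ = -9.

-9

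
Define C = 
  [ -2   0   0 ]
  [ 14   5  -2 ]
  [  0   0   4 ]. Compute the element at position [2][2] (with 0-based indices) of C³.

64

Characteristic polynomial: s^3 - 7s^2 + 2s + 40 = (s - 5)(s - 4)(s + 2), so the eigenvalues are -2, 4, 5.
s=-2: eigenvector (1, -2, 0).
s=4: eigenvector (0, 2, 1).
s=5: eigenvector (0, 1, 0).
P = [[1, 0, 0], [-2, 2, 1], [0, 1, 0]], D = diag(-2, 4, 5), P⁻¹ = [[1, 0, 0], [0, 0, 1], [2, 1, -2]].
C³ = P·diag(-8, 64, 125)·P⁻¹ = [[-8, 0, 0], [266, 125, -122], [0, 0, 64]].
The requested entry is 64.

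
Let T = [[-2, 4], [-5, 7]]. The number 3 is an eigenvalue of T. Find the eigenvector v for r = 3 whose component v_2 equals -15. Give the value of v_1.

-12

T − 3I = [[-5, 4], [-5, 4]].
Solving (T − 3I)v = 0 gives the eigenspace spanned by (-12, -15).
With v_2 = -15, v = (-12, -15), so v_1 = -12.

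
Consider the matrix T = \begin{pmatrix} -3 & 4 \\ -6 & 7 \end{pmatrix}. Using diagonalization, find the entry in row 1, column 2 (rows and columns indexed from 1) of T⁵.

484

Characteristic polynomial: r^2 - 4r + 3 = (r - 3)(r - 1), so the eigenvalues are 1, 3.
r=1: eigenvector (-1, -1).
r=3: eigenvector (-2, -3).
P = [[-1, -2], [-1, -3]], D = diag(1, 3), P⁻¹ = [[-3, 2], [1, -1]].
T⁵ = P·diag(1, 243)·P⁻¹ = [[-483, 484], [-726, 727]].
The requested entry is 484.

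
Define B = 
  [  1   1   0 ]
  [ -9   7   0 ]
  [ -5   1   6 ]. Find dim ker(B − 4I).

1

B − 4I = [[-3, 1, 0], [-9, 3, 0], [-5, 1, 2]].
This matrix has rank 2, so its null space has dimension 3 − 2 = 1.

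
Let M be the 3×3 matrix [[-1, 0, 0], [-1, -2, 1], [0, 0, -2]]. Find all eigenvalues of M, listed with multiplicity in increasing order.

-2, -2, -1

Characteristic polynomial: p(r) = r^3 + 5r^2 + 8r + 4 = (r + 1)(r + 2)^2.
Roots (with multiplicity): -2, -2, -1.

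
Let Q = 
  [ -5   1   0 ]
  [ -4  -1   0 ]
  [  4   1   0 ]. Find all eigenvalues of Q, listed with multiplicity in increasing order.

Characteristic polynomial: p(s) = s^3 + 6s^2 + 9s = s(s + 3)^2.
Roots (with multiplicity): -3, -3, 0.

-3, -3, 0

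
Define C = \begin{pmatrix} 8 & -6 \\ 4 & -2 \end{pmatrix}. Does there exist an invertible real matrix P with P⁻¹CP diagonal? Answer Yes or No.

Yes

Characteristic polynomial: p(λ) = λ^2 - 6λ + 8 = (λ - 4)(λ - 2).
All 2 eigenvalues are distinct, so C is diagonalizable.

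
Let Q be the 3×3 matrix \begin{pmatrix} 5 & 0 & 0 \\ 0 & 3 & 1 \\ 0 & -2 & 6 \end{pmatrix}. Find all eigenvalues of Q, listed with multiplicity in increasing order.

Characteristic polynomial: p(r) = r^3 - 14r^2 + 65r - 100 = (r - 5)^2(r - 4).
Roots (with multiplicity): 4, 5, 5.

4, 5, 5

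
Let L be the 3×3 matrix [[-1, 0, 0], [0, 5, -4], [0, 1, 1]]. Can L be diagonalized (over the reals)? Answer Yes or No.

Characteristic polynomial: p(λ) = λ^3 - 5λ^2 + 3λ + 9 = (λ - 3)^2(λ + 1).
λ = 3 has algebraic multiplicity 2; rank(L − 3I) = 2, so geometric multiplicity = 1.
Geometric multiplicity < algebraic multiplicity, so L is not diagonalizable.

No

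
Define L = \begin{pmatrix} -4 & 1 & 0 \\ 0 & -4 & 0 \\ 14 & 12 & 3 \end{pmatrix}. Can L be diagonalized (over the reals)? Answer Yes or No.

No

Characteristic polynomial: p(t) = t^3 + 5t^2 - 8t - 48 = (t - 3)(t + 4)^2.
t = -4 has algebraic multiplicity 2; rank(L + 4I) = 2, so geometric multiplicity = 1.
Geometric multiplicity < algebraic multiplicity, so L is not diagonalizable.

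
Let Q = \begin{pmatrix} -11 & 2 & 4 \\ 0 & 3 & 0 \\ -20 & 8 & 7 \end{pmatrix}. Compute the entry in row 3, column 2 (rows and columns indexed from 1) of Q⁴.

Characteristic polynomial: s^3 + s^2 - 9s - 9 = (s - 3)(s + 1)(s + 3), so the eigenvalues are -3, -1, 3.
s=-3: eigenvector (1, 0, 2).
s=3: eigenvector (1, 1, 3).
s=-1: eigenvector (2, 0, 5).
P = [[1, 1, 2], [0, 1, 0], [2, 3, 5]], D = diag(-3, 3, -1), P⁻¹ = [[5, 1, -2], [0, 1, 0], [-2, -1, 1]].
Q⁴ = P·diag(81, 81, 1)·P⁻¹ = [[401, 160, -160], [0, 81, 0], [800, 400, -319]].
The requested entry is 400.

400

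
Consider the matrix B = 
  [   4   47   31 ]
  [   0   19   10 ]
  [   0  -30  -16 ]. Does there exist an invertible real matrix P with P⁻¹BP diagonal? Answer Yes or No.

No

Characteristic polynomial: p(λ) = λ^3 - 7λ^2 + 8λ + 16 = (λ - 4)^2(λ + 1).
λ = 4 has algebraic multiplicity 2; rank(B − 4I) = 2, so geometric multiplicity = 1.
Geometric multiplicity < algebraic multiplicity, so B is not diagonalizable.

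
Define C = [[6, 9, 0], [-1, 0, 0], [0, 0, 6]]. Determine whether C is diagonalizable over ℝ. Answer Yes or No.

Characteristic polynomial: p(μ) = μ^3 - 12μ^2 + 45μ - 54 = (μ - 6)(μ - 3)^2.
μ = 3 has algebraic multiplicity 2; rank(C − 3I) = 2, so geometric multiplicity = 1.
Geometric multiplicity < algebraic multiplicity, so C is not diagonalizable.

No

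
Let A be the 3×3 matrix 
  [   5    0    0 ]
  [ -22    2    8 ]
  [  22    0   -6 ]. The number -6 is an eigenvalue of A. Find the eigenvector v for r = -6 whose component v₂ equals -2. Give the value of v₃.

A + 6I = [[11, 0, 0], [-22, 8, 8], [22, 0, 0]].
Solving (A + 6I)v = 0 gives the eigenspace spanned by (0, -2, 2).
With v₂ = -2, v = (0, -2, 2), so v₃ = 2.

2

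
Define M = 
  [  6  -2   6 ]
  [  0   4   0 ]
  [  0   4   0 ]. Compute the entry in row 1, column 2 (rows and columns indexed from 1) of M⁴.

784

Characteristic polynomial: t^3 - 10t^2 + 24t = t(t - 6)(t - 4), so the eigenvalues are 0, 4, 6.
t=6: eigenvector (1, 0, 0).
t=4: eigenvector (-2, 1, 1).
t=0: eigenvector (-1, 0, 1).
P = [[1, -2, -1], [0, 1, 0], [0, 1, 1]], D = diag(6, 4, 0), P⁻¹ = [[1, 1, 1], [0, 1, 0], [0, -1, 1]].
M⁴ = P·diag(1296, 256, 0)·P⁻¹ = [[1296, 784, 1296], [0, 256, 0], [0, 256, 0]].
The requested entry is 784.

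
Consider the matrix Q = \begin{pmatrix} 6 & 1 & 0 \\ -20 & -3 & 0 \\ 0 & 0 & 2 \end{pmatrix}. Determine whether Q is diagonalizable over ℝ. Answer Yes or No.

Yes

Characteristic polynomial: p(μ) = μ^3 - 5μ^2 + 8μ - 4 = (μ - 2)^2(μ - 1).
μ = 2 has algebraic multiplicity 2; rank(Q − 2I) = 1, so geometric multiplicity = 2.
Every eigenvalue has geometric = algebraic multiplicity, so Q is diagonalizable.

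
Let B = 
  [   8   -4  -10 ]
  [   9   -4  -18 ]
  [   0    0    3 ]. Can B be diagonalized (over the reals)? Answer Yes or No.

Characteristic polynomial: p(r) = r^3 - 7r^2 + 16r - 12 = (r - 3)(r - 2)^2.
r = 2 has algebraic multiplicity 2; rank(B − 2I) = 2, so geometric multiplicity = 1.
Geometric multiplicity < algebraic multiplicity, so B is not diagonalizable.

No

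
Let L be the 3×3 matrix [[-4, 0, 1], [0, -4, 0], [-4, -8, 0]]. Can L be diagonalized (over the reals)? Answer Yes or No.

Characteristic polynomial: p(s) = s^3 + 8s^2 + 20s + 16 = (s + 2)^2(s + 4).
s = -2 has algebraic multiplicity 2; rank(L + 2I) = 2, so geometric multiplicity = 1.
Geometric multiplicity < algebraic multiplicity, so L is not diagonalizable.

No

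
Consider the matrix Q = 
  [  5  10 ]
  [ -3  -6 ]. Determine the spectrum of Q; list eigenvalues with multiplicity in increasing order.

Characteristic polynomial: p(r) = r^2 + r = r(r + 1).
Roots (with multiplicity): -1, 0.

-1, 0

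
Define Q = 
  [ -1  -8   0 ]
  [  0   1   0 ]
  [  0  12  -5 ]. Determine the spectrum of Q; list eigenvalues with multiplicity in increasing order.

-5, -1, 1

Characteristic polynomial: p(r) = r^3 + 5r^2 - r - 5 = (r - 1)(r + 1)(r + 5).
Roots (with multiplicity): -5, -1, 1.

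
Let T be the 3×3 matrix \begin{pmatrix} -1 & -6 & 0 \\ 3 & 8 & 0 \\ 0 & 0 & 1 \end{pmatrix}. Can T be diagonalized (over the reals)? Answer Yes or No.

Yes

Characteristic polynomial: p(λ) = λ^3 - 8λ^2 + 17λ - 10 = (λ - 5)(λ - 2)(λ - 1).
All 3 eigenvalues are distinct, so T is diagonalizable.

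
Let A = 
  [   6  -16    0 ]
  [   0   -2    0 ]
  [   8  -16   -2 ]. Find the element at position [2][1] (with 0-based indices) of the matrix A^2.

Characteristic polynomial: λ^3 - 2λ^2 - 20λ - 24 = (λ - 6)(λ + 2)^2, so the eigenvalues are -2, -2, 6.
λ=-2: eigenvector (0, 0, 1).
λ=-2: eigenvector (2, 1, 2).
λ=6: eigenvector (1, 0, 1).
P = [[0, 2, 1], [0, 1, 0], [1, 2, 1]], D = diag(-2, -2, 6), P⁻¹ = [[-1, 0, 1], [0, 1, 0], [1, -2, 0]].
A² = P·diag(4, 4, 36)·P⁻¹ = [[36, -64, 0], [0, 4, 0], [32, -64, 4]].
The requested entry is -64.

-64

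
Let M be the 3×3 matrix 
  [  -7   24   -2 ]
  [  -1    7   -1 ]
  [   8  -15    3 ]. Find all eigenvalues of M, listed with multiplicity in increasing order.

-5, 4, 4

Characteristic polynomial: p(s) = s^3 - 3s^2 - 24s + 80 = (s - 4)^2(s + 5).
Roots (with multiplicity): -5, 4, 4.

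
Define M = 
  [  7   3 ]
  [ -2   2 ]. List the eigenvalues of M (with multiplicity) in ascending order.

Characteristic polynomial: p(s) = s^2 - 9s + 20 = (s - 5)(s - 4).
Roots (with multiplicity): 4, 5.

4, 5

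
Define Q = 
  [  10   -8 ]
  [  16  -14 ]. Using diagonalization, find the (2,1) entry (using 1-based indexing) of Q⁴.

-2560

Characteristic polynomial: r^2 + 4r - 12 = (r - 2)(r + 6), so the eigenvalues are -6, 2.
r=2: eigenvector (1, 1).
r=-6: eigenvector (-1, -2).
P = [[1, -1], [1, -2]], D = diag(2, -6), P⁻¹ = [[2, -1], [1, -1]].
Q⁴ = P·diag(16, 1296)·P⁻¹ = [[-1264, 1280], [-2560, 2576]].
The requested entry is -2560.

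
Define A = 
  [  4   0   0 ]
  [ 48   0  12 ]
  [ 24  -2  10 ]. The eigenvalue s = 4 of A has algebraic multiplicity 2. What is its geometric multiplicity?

A − 4I = [[0, 0, 0], [48, -4, 12], [24, -2, 6]].
This matrix has rank 1, so its null space has dimension 3 − 1 = 2.

2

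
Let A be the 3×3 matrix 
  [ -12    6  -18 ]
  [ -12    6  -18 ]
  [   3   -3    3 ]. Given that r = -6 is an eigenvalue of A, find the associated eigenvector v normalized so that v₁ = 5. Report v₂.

5

A + 6I = [[-6, 6, -18], [-12, 12, -18], [3, -3, 9]].
Solving (A + 6I)v = 0 gives the eigenspace spanned by (5, 5, 0).
With v₁ = 5, v = (5, 5, 0), so v₂ = 5.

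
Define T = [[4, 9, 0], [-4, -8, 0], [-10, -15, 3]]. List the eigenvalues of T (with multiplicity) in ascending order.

-2, -2, 3

Characteristic polynomial: p(s) = s^3 + s^2 - 8s - 12 = (s - 3)(s + 2)^2.
Roots (with multiplicity): -2, -2, 3.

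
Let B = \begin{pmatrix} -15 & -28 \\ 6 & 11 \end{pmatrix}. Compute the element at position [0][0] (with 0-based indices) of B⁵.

Characteristic polynomial: r^2 + 4r + 3 = (r + 1)(r + 3), so the eigenvalues are -3, -1.
r=-3: eigenvector (7, -3).
r=-1: eigenvector (-2, 1).
P = [[7, -2], [-3, 1]], D = diag(-3, -1), P⁻¹ = [[1, 2], [3, 7]].
B⁵ = P·diag(-243, -1)·P⁻¹ = [[-1695, -3388], [726, 1451]].
The requested entry is -1695.

-1695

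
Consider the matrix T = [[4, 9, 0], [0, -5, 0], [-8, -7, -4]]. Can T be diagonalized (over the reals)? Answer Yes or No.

Characteristic polynomial: p(μ) = μ^3 + 5μ^2 - 16μ - 80 = (μ - 4)(μ + 4)(μ + 5).
All 3 eigenvalues are distinct, so T is diagonalizable.

Yes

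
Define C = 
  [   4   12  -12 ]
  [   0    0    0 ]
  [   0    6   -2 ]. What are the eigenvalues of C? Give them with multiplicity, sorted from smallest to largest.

-2, 0, 4

Characteristic polynomial: p(μ) = μ^3 - 2μ^2 - 8μ = μ(μ - 4)(μ + 2).
Roots (with multiplicity): -2, 0, 4.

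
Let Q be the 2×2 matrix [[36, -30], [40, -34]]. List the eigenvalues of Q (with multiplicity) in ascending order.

-4, 6

Characteristic polynomial: p(μ) = μ^2 - 2μ - 24 = (μ - 6)(μ + 4).
Roots (with multiplicity): -4, 6.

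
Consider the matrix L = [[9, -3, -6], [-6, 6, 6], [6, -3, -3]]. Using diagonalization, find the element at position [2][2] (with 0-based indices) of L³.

-351

Characteristic polynomial: λ^3 - 12λ^2 + 45λ - 54 = (λ - 6)(λ - 3)^2, so the eigenvalues are 3, 3, 6.
λ=3: eigenvector (1, 0, 1).
λ=6: eigenvector (-1, 1, -1).
λ=3: eigenvector (-1, 2, -2).
P = [[1, -1, -1], [0, 1, 2], [1, -1, -2]], D = diag(3, 6, 3), P⁻¹ = [[0, 1, 1], [-2, 1, 2], [1, 0, -1]].
L³ = P·diag(27, 216, 27)·P⁻¹ = [[405, -189, -378], [-378, 216, 378], [378, -189, -351]].
The requested entry is -351.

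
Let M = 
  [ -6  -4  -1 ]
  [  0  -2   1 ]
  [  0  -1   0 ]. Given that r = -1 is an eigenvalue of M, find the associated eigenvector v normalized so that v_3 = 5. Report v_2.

5

M + 1I = [[-5, -4, -1], [0, -1, 1], [0, -1, 1]].
Solving (M + 1I)v = 0 gives the eigenspace spanned by (-5, 5, 5).
With v_3 = 5, v = (-5, 5, 5), so v_2 = 5.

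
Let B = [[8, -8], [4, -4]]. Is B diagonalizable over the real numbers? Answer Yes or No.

Characteristic polynomial: p(μ) = μ^2 - 4μ = μ(μ - 4).
All 2 eigenvalues are distinct, so B is diagonalizable.

Yes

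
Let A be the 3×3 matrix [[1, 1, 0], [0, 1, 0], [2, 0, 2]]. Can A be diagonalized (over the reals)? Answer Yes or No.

No

Characteristic polynomial: p(t) = t^3 - 4t^2 + 5t - 2 = (t - 2)(t - 1)^2.
t = 1 has algebraic multiplicity 2; rank(A − 1I) = 2, so geometric multiplicity = 1.
Geometric multiplicity < algebraic multiplicity, so A is not diagonalizable.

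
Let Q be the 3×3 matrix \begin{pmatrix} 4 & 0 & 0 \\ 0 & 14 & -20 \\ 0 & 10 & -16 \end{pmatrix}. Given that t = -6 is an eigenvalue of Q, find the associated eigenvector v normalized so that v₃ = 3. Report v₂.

3

Q + 6I = [[10, 0, 0], [0, 20, -20], [0, 10, -10]].
Solving (Q + 6I)v = 0 gives the eigenspace spanned by (0, 3, 3).
With v₃ = 3, v = (0, 3, 3), so v₂ = 3.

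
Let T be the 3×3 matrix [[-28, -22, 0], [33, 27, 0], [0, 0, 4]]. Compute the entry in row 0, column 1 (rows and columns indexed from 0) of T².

22

Characteristic polynomial: s^3 - 3s^2 - 34s + 120 = (s - 5)(s - 4)(s + 6), so the eigenvalues are -6, 4, 5.
s=5: eigenvector (-2, 3, 0).
s=-6: eigenvector (1, -1, 0).
s=4: eigenvector (0, 0, 1).
P = [[-2, 1, 0], [3, -1, 0], [0, 0, 1]], D = diag(5, -6, 4), P⁻¹ = [[1, 1, 0], [3, 2, 0], [0, 0, 1]].
T² = P·diag(25, 36, 16)·P⁻¹ = [[58, 22, 0], [-33, 3, 0], [0, 0, 16]].
The requested entry is 22.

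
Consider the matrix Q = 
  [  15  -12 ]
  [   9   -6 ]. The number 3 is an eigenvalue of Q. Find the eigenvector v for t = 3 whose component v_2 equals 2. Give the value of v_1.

2

Q − 3I = [[12, -12], [9, -9]].
Solving (Q − 3I)v = 0 gives the eigenspace spanned by (2, 2).
With v_2 = 2, v = (2, 2), so v_1 = 2.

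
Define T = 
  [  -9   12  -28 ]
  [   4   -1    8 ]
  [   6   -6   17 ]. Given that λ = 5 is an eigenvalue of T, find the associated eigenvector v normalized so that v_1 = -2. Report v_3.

T − 5I = [[-14, 12, -28], [4, -6, 8], [6, -6, 12]].
Solving (T − 5I)v = 0 gives the eigenspace spanned by (-2, 0, 1).
With v_1 = -2, v = (-2, 0, 1), so v_3 = 1.

1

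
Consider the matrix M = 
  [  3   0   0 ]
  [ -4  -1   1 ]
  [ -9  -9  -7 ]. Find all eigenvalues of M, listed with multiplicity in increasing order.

Characteristic polynomial: p(t) = t^3 + 5t^2 - 8t - 48 = (t - 3)(t + 4)^2.
Roots (with multiplicity): -4, -4, 3.

-4, -4, 3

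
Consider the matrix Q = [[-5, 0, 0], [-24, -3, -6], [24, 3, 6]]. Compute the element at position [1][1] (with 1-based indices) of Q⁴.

625

Characteristic polynomial: λ^3 + 2λ^2 - 15λ = λ(λ - 3)(λ + 5), so the eigenvalues are -5, 0, 3.
λ=-5: eigenvector (1, 3, -3).
λ=3: eigenvector (0, 1, -1).
λ=0: eigenvector (0, 2, -1).
P = [[1, 0, 0], [3, 1, 2], [-3, -1, -1]], D = diag(-5, 3, 0), P⁻¹ = [[1, 0, 0], [-3, -1, -2], [0, 1, 1]].
Q⁴ = P·diag(625, 81, 0)·P⁻¹ = [[625, 0, 0], [1632, -81, -162], [-1632, 81, 162]].
The requested entry is 625.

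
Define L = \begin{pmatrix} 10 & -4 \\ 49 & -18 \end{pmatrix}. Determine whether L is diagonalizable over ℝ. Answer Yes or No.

No

Characteristic polynomial: p(t) = t^2 + 8t + 16 = (t + 4)^2.
t = -4 has algebraic multiplicity 2; rank(L + 4I) = 1, so geometric multiplicity = 1.
Geometric multiplicity < algebraic multiplicity, so L is not diagonalizable.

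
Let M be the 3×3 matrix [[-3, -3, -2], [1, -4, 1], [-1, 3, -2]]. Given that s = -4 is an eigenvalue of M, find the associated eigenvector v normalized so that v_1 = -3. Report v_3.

3

M + 4I = [[1, -3, -2], [1, 0, 1], [-1, 3, 2]].
Solving (M + 4I)v = 0 gives the eigenspace spanned by (-3, -3, 3).
With v_1 = -3, v = (-3, -3, 3), so v_3 = 3.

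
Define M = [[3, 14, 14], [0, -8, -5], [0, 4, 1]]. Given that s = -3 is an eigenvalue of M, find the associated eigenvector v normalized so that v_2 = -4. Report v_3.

M + 3I = [[6, 14, 14], [0, -5, -5], [0, 4, 4]].
Solving (M + 3I)v = 0 gives the eigenspace spanned by (0, -4, 4).
With v_2 = -4, v = (0, -4, 4), so v_3 = 4.

4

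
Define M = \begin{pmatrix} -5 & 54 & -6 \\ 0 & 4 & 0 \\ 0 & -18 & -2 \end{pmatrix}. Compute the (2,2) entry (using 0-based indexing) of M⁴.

16

Characteristic polynomial: s^3 + 3s^2 - 18s - 40 = (s - 4)(s + 2)(s + 5), so the eigenvalues are -5, -2, 4.
s=-5: eigenvector (1, 0, 0).
s=4: eigenvector (8, 1, -3).
s=-2: eigenvector (-2, 0, 1).
P = [[1, 8, -2], [0, 1, 0], [0, -3, 1]], D = diag(-5, 4, -2), P⁻¹ = [[1, -2, 2], [0, 1, 0], [0, 3, 1]].
M⁴ = P·diag(625, 256, 16)·P⁻¹ = [[625, 702, 1218], [0, 256, 0], [0, -720, 16]].
The requested entry is 16.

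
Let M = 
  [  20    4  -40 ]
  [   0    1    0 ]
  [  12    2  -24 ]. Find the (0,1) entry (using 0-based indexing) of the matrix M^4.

Characteristic polynomial: r^3 + 3r^2 - 4r = r(r - 1)(r + 4), so the eigenvalues are -4, 0, 1.
r=0: eigenvector (2, 0, 1).
r=1: eigenvector (4, 1, 2).
r=-4: eigenvector (5, 0, 3).
P = [[2, 4, 5], [0, 1, 0], [1, 2, 3]], D = diag(0, 1, -4), P⁻¹ = [[3, -2, -5], [0, 1, 0], [-1, 0, 2]].
M⁴ = P·diag(0, 1, 256)·P⁻¹ = [[-1280, 4, 2560], [0, 1, 0], [-768, 2, 1536]].
The requested entry is 4.

4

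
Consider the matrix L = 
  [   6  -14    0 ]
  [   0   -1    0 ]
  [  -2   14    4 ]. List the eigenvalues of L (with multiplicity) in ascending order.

-1, 4, 6

Characteristic polynomial: p(λ) = λ^3 - 9λ^2 + 14λ + 24 = (λ - 6)(λ - 4)(λ + 1).
Roots (with multiplicity): -1, 4, 6.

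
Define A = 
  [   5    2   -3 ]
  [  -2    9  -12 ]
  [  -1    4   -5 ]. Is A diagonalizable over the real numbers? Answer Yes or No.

Characteristic polynomial: p(μ) = μ^3 - 9μ^2 + 24μ - 16 = (μ - 4)^2(μ - 1).
μ = 4 has algebraic multiplicity 2; rank(A − 4I) = 2, so geometric multiplicity = 1.
Geometric multiplicity < algebraic multiplicity, so A is not diagonalizable.

No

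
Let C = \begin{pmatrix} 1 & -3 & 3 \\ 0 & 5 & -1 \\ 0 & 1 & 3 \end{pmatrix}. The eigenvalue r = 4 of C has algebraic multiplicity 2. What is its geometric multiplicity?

C − 4I = [[-3, -3, 3], [0, 1, -1], [0, 1, -1]].
This matrix has rank 2, so its null space has dimension 3 − 2 = 1.

1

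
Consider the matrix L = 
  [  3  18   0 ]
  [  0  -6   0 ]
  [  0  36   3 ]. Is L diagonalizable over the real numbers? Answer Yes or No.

Yes

Characteristic polynomial: p(μ) = μ^3 - 27μ + 54 = (μ - 3)^2(μ + 6).
μ = 3 has algebraic multiplicity 2; rank(L − 3I) = 1, so geometric multiplicity = 2.
Every eigenvalue has geometric = algebraic multiplicity, so L is diagonalizable.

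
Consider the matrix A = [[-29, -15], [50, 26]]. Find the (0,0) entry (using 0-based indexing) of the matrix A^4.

1531

Characteristic polynomial: r^2 + 3r - 4 = (r - 1)(r + 4), so the eigenvalues are -4, 1.
r=-4: eigenvector (3, -5).
r=1: eigenvector (1, -2).
P = [[3, 1], [-5, -2]], D = diag(-4, 1), P⁻¹ = [[2, 1], [-5, -3]].
A⁴ = P·diag(256, 1)·P⁻¹ = [[1531, 765], [-2550, -1274]].
The requested entry is 1531.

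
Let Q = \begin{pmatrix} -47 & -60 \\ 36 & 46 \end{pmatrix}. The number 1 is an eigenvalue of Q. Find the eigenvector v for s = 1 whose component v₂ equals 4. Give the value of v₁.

Q − 1I = [[-48, -60], [36, 45]].
Solving (Q − 1I)v = 0 gives the eigenspace spanned by (-5, 4).
With v₂ = 4, v = (-5, 4), so v₁ = -5.

-5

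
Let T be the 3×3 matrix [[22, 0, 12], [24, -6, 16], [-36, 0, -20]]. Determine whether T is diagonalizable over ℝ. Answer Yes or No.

Yes

Characteristic polynomial: p(r) = r^3 + 4r^2 - 20r - 48 = (r - 4)(r + 2)(r + 6).
All 3 eigenvalues are distinct, so T is diagonalizable.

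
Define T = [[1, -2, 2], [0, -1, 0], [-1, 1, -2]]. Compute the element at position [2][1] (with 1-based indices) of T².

Characteristic polynomial: λ^3 + 2λ^2 + λ = λ(λ + 1)^2, so the eigenvalues are -1, -1, 0.
λ=-1: eigenvector (-1, 0, 1).
λ=-1: eigenvector (2, 1, -1).
λ=0: eigenvector (-2, 0, 1).
P = [[-1, 2, -2], [0, 1, 0], [1, -1, 1]], D = diag(-1, -1, 0), P⁻¹ = [[1, 0, 2], [0, 1, 0], [-1, 1, -1]].
T² = P·diag(1, 1, 0)·P⁻¹ = [[-1, 2, -2], [0, 1, 0], [1, -1, 2]].
The requested entry is 0.

0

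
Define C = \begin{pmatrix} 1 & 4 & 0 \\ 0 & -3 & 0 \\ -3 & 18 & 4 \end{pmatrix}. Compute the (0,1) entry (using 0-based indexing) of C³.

Characteristic polynomial: t^3 - 2t^2 - 11t + 12 = (t - 4)(t - 1)(t + 3), so the eigenvalues are -3, 1, 4.
t=1: eigenvector (1, 0, 1).
t=4: eigenvector (0, 0, 1).
t=-3: eigenvector (-1, 1, -3).
P = [[1, 0, -1], [0, 0, 1], [1, 1, -3]], D = diag(1, 4, -3), P⁻¹ = [[1, 1, 0], [-1, 2, 1], [0, 1, 0]].
C³ = P·diag(1, 64, -27)·P⁻¹ = [[1, 28, 0], [0, -27, 0], [-63, 210, 64]].
The requested entry is 28.

28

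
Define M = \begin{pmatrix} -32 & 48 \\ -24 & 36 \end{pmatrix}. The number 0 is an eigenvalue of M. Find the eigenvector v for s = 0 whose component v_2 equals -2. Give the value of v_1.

-3

M = [[-32, 48], [-24, 36]].
Solving (M)v = 0 gives the eigenspace spanned by (-3, -2).
With v_2 = -2, v = (-3, -2), so v_1 = -3.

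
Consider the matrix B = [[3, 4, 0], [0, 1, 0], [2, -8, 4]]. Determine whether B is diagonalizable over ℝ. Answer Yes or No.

Characteristic polynomial: p(t) = t^3 - 8t^2 + 19t - 12 = (t - 4)(t - 3)(t - 1).
All 3 eigenvalues are distinct, so B is diagonalizable.

Yes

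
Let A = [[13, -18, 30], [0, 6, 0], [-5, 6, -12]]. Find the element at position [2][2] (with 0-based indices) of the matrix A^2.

Characteristic polynomial: λ^3 - 7λ^2 + 36 = (λ - 6)(λ - 3)(λ + 2), so the eigenvalues are -2, 3, 6.
λ=3: eigenvector (3, 0, -1).
λ=6: eigenvector (-6, 1, 2).
λ=-2: eigenvector (-2, 0, 1).
P = [[3, -6, -2], [0, 1, 0], [-1, 2, 1]], D = diag(3, 6, -2), P⁻¹ = [[1, 2, 2], [0, 1, 0], [1, 0, 3]].
A² = P·diag(9, 36, 4)·P⁻¹ = [[19, -162, 30], [0, 36, 0], [-5, 54, -6]].
The requested entry is -6.

-6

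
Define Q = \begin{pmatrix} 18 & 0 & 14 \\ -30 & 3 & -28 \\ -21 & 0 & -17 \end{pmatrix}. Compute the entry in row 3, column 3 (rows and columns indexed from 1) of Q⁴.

-269

Characteristic polynomial: r^3 - 4r^2 - 9r + 36 = (r - 4)(r - 3)(r + 3), so the eigenvalues are -3, 3, 4.
r=4: eigenvector (1, -2, -1).
r=3: eigenvector (0, 1, 0).
r=-3: eigenvector (-2, 4, 3).
P = [[1, 0, -2], [-2, 1, 4], [-1, 0, 3]], D = diag(4, 3, -3), P⁻¹ = [[3, 0, 2], [2, 1, 0], [1, 0, 1]].
Q⁴ = P·diag(256, 81, 81)·P⁻¹ = [[606, 0, 350], [-1050, 81, -700], [-525, 0, -269]].
The requested entry is -269.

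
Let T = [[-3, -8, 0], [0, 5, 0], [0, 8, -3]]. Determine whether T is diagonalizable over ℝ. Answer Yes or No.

Yes

Characteristic polynomial: p(μ) = μ^3 + μ^2 - 21μ - 45 = (μ - 5)(μ + 3)^2.
μ = -3 has algebraic multiplicity 2; rank(T + 3I) = 1, so geometric multiplicity = 2.
Every eigenvalue has geometric = algebraic multiplicity, so T is diagonalizable.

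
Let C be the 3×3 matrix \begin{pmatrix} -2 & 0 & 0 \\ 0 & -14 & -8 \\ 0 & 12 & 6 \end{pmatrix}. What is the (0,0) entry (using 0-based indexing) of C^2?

4

Characteristic polynomial: r^3 + 10r^2 + 28r + 24 = (r + 2)^2(r + 6), so the eigenvalues are -6, -2, -2.
r=-2: eigenvector (1, 0, 0).
r=-6: eigenvector (0, 1, -1).
r=-2: eigenvector (1, -2, 3).
P = [[1, 0, 1], [0, 1, -2], [0, -1, 3]], D = diag(-2, -6, -2), P⁻¹ = [[1, -1, -1], [0, 3, 2], [0, 1, 1]].
C² = P·diag(4, 36, 4)·P⁻¹ = [[4, 0, 0], [0, 100, 64], [0, -96, -60]].
The requested entry is 4.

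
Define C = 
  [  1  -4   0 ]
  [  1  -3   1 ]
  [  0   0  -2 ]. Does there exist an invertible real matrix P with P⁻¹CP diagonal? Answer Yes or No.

No

Characteristic polynomial: p(λ) = λ^3 + 4λ^2 + 5λ + 2 = (λ + 1)^2(λ + 2).
λ = -1 has algebraic multiplicity 2; rank(C + 1I) = 2, so geometric multiplicity = 1.
Geometric multiplicity < algebraic multiplicity, so C is not diagonalizable.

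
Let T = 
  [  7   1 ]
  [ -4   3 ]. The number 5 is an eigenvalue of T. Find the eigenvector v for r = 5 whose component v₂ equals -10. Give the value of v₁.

5

T − 5I = [[2, 1], [-4, -2]].
Solving (T − 5I)v = 0 gives the eigenspace spanned by (5, -10).
With v₂ = -10, v = (5, -10), so v₁ = 5.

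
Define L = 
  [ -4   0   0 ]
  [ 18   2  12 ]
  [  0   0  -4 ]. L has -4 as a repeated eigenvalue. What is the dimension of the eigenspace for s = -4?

2

L + 4I = [[0, 0, 0], [18, 6, 12], [0, 0, 0]].
This matrix has rank 1, so its null space has dimension 3 − 1 = 2.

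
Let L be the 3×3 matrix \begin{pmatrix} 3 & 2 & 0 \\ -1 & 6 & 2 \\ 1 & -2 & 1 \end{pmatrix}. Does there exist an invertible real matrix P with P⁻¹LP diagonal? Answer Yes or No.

No

Characteristic polynomial: p(r) = r^3 - 10r^2 + 33r - 36 = (r - 4)(r - 3)^2.
r = 3 has algebraic multiplicity 2; rank(L − 3I) = 2, so geometric multiplicity = 1.
Geometric multiplicity < algebraic multiplicity, so L is not diagonalizable.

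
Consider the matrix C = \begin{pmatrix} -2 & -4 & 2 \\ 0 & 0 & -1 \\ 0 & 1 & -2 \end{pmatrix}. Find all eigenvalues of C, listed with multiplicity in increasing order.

Characteristic polynomial: p(s) = s^3 + 4s^2 + 5s + 2 = (s + 1)^2(s + 2).
Roots (with multiplicity): -2, -1, -1.

-2, -1, -1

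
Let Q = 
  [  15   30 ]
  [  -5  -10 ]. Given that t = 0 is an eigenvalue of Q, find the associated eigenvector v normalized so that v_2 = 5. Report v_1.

-10

Q = [[15, 30], [-5, -10]].
Solving (Q)v = 0 gives the eigenspace spanned by (-10, 5).
With v_2 = 5, v = (-10, 5), so v_1 = -10.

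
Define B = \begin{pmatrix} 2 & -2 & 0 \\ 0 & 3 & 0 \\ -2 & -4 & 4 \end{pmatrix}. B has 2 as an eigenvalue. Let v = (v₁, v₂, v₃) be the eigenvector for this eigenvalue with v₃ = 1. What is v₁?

1

B − 2I = [[0, -2, 0], [0, 1, 0], [-2, -4, 2]].
Solving (B − 2I)v = 0 gives the eigenspace spanned by (1, 0, 1).
With v₃ = 1, v = (1, 0, 1), so v₁ = 1.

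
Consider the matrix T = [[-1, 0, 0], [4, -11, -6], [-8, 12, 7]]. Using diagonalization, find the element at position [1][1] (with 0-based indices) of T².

49

Characteristic polynomial: s^3 + 5s^2 - s - 5 = (s - 1)(s + 1)(s + 5), so the eigenvalues are -5, -1, 1.
s=-1: eigenvector (1, -2, 4).
s=-5: eigenvector (0, 1, -1).
s=1: eigenvector (0, 1, -2).
P = [[1, 0, 0], [-2, 1, 1], [4, -1, -2]], D = diag(-1, -5, 1), P⁻¹ = [[1, 0, 0], [0, 2, 1], [2, -1, -1]].
T² = P·diag(1, 25, 1)·P⁻¹ = [[1, 0, 0], [0, 49, 24], [0, -48, -23]].
The requested entry is 49.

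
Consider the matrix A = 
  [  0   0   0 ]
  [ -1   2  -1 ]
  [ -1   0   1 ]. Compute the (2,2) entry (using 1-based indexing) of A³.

8

Characteristic polynomial: t^3 - 3t^2 + 2t = t(t - 2)(t - 1), so the eigenvalues are 0, 1, 2.
t=1: eigenvector (0, -1, -1).
t=2: eigenvector (0, 1, 0).
t=0: eigenvector (1, 1, 1).
P = [[0, 0, 1], [-1, 1, 1], [-1, 0, 1]], D = diag(1, 2, 0), P⁻¹ = [[1, 0, -1], [0, 1, -1], [1, 0, 0]].
A³ = P·diag(1, 8, 0)·P⁻¹ = [[0, 0, 0], [-1, 8, -7], [-1, 0, 1]].
The requested entry is 8.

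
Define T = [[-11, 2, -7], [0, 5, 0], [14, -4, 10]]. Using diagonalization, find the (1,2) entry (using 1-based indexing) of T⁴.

Characteristic polynomial: λ^3 - 4λ^2 - 17λ + 60 = (λ - 5)(λ - 3)(λ + 4), so the eigenvalues are -4, 3, 5.
λ=3: eigenvector (1, 0, -2).
λ=5: eigenvector (1, 1, -2).
λ=-4: eigenvector (1, 0, -1).
P = [[1, 1, 1], [0, 1, 0], [-2, -2, -1]], D = diag(3, 5, -4), P⁻¹ = [[-1, -1, -1], [0, 1, 0], [2, 0, 1]].
T⁴ = P·diag(81, 625, 256)·P⁻¹ = [[431, 544, 175], [0, 625, 0], [-350, -1088, -94]].
The requested entry is 544.

544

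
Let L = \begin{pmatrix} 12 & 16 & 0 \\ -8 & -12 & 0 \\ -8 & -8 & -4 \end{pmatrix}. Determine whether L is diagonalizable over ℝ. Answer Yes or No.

Characteristic polynomial: p(s) = s^3 + 4s^2 - 16s - 64 = (s - 4)(s + 4)^2.
s = -4 has algebraic multiplicity 2; rank(L + 4I) = 1, so geometric multiplicity = 2.
Every eigenvalue has geometric = algebraic multiplicity, so L is diagonalizable.

Yes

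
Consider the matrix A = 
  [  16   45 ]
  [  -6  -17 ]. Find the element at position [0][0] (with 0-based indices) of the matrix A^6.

Characteristic polynomial: t^2 + t - 2 = (t - 1)(t + 2), so the eigenvalues are -2, 1.
t=1: eigenvector (-3, 1).
t=-2: eigenvector (-5, 2).
P = [[-3, -5], [1, 2]], D = diag(1, -2), P⁻¹ = [[-2, -5], [1, 3]].
A⁶ = P·diag(1, 64)·P⁻¹ = [[-314, -945], [126, 379]].
The requested entry is -314.

-314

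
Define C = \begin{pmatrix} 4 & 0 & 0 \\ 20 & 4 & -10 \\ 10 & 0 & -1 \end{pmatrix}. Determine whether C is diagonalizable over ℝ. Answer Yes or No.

Yes

Characteristic polynomial: p(μ) = μ^3 - 7μ^2 + 8μ + 16 = (μ - 4)^2(μ + 1).
μ = 4 has algebraic multiplicity 2; rank(C − 4I) = 1, so geometric multiplicity = 2.
Every eigenvalue has geometric = algebraic multiplicity, so C is diagonalizable.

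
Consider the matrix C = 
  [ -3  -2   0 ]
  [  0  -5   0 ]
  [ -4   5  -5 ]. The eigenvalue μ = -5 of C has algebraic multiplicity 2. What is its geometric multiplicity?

C + 5I = [[2, -2, 0], [0, 0, 0], [-4, 5, 0]].
This matrix has rank 2, so its null space has dimension 3 − 2 = 1.

1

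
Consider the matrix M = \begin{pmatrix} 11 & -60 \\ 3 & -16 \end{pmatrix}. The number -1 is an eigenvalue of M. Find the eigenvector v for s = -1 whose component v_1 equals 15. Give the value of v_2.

M + 1I = [[12, -60], [3, -15]].
Solving (M + 1I)v = 0 gives the eigenspace spanned by (15, 3).
With v_1 = 15, v = (15, 3), so v_2 = 3.

3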